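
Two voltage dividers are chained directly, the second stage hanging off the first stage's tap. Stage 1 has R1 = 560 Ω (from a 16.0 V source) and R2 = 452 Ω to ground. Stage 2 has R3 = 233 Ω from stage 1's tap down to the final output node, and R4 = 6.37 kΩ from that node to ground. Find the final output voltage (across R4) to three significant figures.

V_out ≈ 6.64 V

Stage 2 presents R3+R4 = 6603 Ω as a load on stage 1's tap.
Stage 1's lower leg becomes R2‖(R3+R4) = 423.0 Ω, so V_mid = 16.0 × 423.0/983.0 = 6.885 V.
Stage 2 is itself unloaded: V_out = V_mid × R4/(R3+R4) = 6.885 × 6370/6603 = 6.64 V.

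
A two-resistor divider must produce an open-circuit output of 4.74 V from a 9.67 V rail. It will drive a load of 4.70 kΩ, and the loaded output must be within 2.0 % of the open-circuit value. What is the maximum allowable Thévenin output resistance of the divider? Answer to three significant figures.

Loading drop = R_th/(R_th + R_L) ≤ 0.0200, so R_th ≤ R_L · ε/(1−ε) = 4.70 kΩ × 0.0200/0.9800 = 95.9 Ω.
(Any R1, R2 with R2/(R1+R2) = 0.490 and R1‖R2 ≤ 95.9 Ω will meet the spec.)

R_th ≤ 95.9 Ω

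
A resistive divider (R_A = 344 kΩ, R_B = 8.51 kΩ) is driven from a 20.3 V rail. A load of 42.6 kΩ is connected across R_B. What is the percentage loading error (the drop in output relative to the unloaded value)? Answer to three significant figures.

16.3 %

The divider's output (Thévenin) resistance is R_A‖R_B = 8.305 kΩ.
Fractional drop under load = R_th/(R_th + R_L) = 8.305 / (8.305 + 42.6) = 0.1631.
So the output falls by 16.3 %.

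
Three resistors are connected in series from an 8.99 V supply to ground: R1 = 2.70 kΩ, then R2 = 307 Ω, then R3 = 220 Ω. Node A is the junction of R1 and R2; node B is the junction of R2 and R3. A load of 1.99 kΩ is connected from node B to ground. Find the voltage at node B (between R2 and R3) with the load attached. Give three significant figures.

V ≈ 0.556 V

At node B, R3 is in parallel with the load: R3‖R_L = 198.1 Ω.
Below node A the resistance is R2 + (R3‖R_L) = 505.1 Ω, so V_A = 8.99 × 505.1/3205 = 1.417 V.
Then V_B = V_A × (R3‖R_L)/(R2 + R3‖R_L) = 1.417 × 198.1/505.1 = 0.556 V.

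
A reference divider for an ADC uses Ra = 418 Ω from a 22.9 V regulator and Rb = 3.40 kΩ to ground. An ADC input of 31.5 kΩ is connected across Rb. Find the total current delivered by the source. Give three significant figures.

I ≈ 6.57 mA

Rb‖R_L = 3069 Ω, so the source sees Ra + Rb‖R_L = 3487 Ω.
I = 22.9 V / 3487 Ω = 6.57 mA.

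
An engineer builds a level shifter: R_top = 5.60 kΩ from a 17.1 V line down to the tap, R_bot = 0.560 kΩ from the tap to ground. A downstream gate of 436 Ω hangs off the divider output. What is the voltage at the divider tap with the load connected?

V_out ≈ 0.717 V

The load sits in parallel with R_bot: R_bot‖R_L = (560 × 436) / (560 + 436) = 245.1 Ω.
V_out = 17.1 × 245.1 / (5600 + 245.1) = 17.1 × 245.1/5845 = 0.717 V.
(Unloaded it would have been 1.55 V.)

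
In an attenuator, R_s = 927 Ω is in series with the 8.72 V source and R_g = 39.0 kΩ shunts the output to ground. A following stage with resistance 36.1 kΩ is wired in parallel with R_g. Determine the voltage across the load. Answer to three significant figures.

The load sits in parallel with R_g: R_g‖R_L = (39000 × 36100) / (39000 + 36100) = 18750 Ω.
V_out = 8.72 × 18750 / (927 + 18750) = 8.72 × 18750/19670 = 8.31 V.

V_out ≈ 8.31 V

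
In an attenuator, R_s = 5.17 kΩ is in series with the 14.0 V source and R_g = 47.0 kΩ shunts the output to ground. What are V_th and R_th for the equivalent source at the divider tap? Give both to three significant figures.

V_th = 12.6 V, R_th = 4.66 kΩ

V_th is the open-circuit tap voltage: 14.0 × 47.0/(5.17 + 47.0) = 12.6 V.
With the supply zeroed, R_s and R_g appear in parallel from the tap: R_th = R_s‖R_g = (5.17 × 47.0)/52.17 = 4.66 kΩ.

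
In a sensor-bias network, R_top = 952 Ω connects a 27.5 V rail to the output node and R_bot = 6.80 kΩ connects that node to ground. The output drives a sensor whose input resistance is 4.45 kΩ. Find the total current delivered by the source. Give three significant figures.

R_bot‖R_L = 2690 Ω, so the source sees R_top + R_bot‖R_L = 3642 Ω.
I = 27.5 V / 3642 Ω = 7.55 mA.

I ≈ 7.55 mA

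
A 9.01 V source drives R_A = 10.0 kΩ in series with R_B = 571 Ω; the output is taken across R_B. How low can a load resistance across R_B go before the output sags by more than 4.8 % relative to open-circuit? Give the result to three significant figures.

R_L(min) ≈ 10.7 kΩ

Output resistance R_th = R_A‖R_B = (10000 × 571)/10570 = 540.2 Ω.
The fractional drop is R_th/(R_th + R_L); requiring this ≤ 0.0480 gives R_L ≥ R_th(1/0.0480 − 1) = 540.2 × 19.83 = 10.7 kΩ.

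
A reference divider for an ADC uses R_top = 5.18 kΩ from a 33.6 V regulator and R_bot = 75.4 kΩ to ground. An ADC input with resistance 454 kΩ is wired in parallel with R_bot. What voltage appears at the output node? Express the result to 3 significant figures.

V_out ≈ 31.1 V

The load sits in parallel with R_bot: R_bot‖R_L = (75.4 × 454) / (75.4 + 454) = 64.66 kΩ.
V_out = 33.6 × 64.66 / (5.18 + 64.66) = 33.6 × 64.66/69.84 = 31.1 V.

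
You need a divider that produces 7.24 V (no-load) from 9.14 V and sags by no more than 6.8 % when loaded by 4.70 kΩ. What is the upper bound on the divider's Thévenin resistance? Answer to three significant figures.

R_th ≤ 343 Ω

Loading drop = R_th/(R_th + R_L) ≤ 0.0680, so R_th ≤ R_L · ε/(1−ε) = 4.70 kΩ × 0.0680/0.9320 = 343 Ω.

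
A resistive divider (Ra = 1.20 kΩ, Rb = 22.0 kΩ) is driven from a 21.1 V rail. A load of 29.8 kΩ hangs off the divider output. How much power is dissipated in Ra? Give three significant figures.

P ≈ 2.78 mW

Total resistance from the source is Ra + (Rb‖R_L) = 13.86 kΩ, so I = 21.1/13.86 kΩ = 1.523 mA.
P = I²·Ra = (1.523 mA)² × 1.20 kΩ = 2.78 mW.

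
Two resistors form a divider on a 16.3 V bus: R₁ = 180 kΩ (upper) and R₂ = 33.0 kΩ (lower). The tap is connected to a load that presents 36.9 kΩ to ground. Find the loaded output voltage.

The load sits in parallel with R₂: R₂‖R_L = (33.0 × 36.9) / (33.0 + 36.9) = 17.42 kΩ.
V_out = 16.3 × 17.42 / (180 + 17.42) = 16.3 × 17.42/197.4 = 1.44 V.
(Unloaded it would have been 2.53 V.)

V_out ≈ 1.44 V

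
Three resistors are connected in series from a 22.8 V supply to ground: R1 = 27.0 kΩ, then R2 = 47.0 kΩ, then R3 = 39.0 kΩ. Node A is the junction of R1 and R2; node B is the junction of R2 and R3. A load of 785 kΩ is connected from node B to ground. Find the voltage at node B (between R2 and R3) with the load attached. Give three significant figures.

At node B, R3 is in parallel with the load: R3‖R_L = 37.15 kΩ.
Below node A the resistance is R2 + (R3‖R_L) = 84.15 kΩ, so V_A = 22.8 × 84.15/111.2 = 17.26 V.
Then V_B = V_A × (R3‖R_L)/(R2 + R3‖R_L) = 17.26 × 37.15/84.15 = 7.62 V.

V ≈ 7.62 V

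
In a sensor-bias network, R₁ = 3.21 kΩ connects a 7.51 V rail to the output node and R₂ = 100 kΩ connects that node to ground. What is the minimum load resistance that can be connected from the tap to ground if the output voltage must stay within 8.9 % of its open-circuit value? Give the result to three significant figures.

Output resistance R_th = R₁‖R₂ = (3.21 × 100)/103.2 = 3.110 kΩ.
The fractional drop is R_th/(R_th + R_L); requiring this ≤ 0.0890 gives R_L ≥ R_th(1/0.0890 − 1) = 3.110 × 10.24 = 31.8 kΩ.

R_L(min) ≈ 31.8 kΩ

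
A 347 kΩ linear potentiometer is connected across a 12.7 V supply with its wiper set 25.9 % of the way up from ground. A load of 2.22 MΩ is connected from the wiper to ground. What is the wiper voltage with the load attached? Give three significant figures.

The wiper splits the pot into (1−α)R = 257.1 kΩ above and αR = 89.87 kΩ below.
Lower section ‖ load = 86.38 kΩ.
V_wiper = 12.7 × 86.38/(257.1 + 86.38) = 3.19 V.

V ≈ 3.19 V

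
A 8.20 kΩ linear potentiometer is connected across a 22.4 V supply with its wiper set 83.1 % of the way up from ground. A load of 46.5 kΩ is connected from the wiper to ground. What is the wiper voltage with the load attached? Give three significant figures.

The wiper splits the pot into (1−α)R = 1.386 kΩ above and αR = 6.814 kΩ below.
Lower section ‖ load = 5.943 kΩ.
V_wiper = 22.4 × 5.943/(1.386 + 5.943) = 18.2 V.

V ≈ 18.2 V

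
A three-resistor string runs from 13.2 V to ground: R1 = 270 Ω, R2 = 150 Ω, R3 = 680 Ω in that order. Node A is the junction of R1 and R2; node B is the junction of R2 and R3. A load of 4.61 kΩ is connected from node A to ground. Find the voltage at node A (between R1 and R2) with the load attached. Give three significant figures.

V ≈ 9.54 V

Below node A the series string R2+R3 = 830.0 Ω sits in parallel with the 4610 Ω load: 703.4 Ω.
V_A = 13.2 × 703.4/(270 + 703.4) = 9.54 V.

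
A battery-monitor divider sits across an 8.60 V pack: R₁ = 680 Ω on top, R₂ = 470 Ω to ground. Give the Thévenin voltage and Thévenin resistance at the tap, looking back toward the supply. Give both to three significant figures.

V_th is the open-circuit tap voltage: 8.60 × 470/(680 + 470) = 3.51 V.
With the supply zeroed, R₁ and R₂ appear in parallel from the tap: R_th = R₁‖R₂ = (680 × 470)/1150 = 278 Ω.

V_th = 3.51 V, R_th = 278 Ω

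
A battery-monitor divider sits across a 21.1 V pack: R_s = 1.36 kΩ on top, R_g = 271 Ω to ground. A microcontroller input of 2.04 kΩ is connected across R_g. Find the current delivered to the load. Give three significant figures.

I_L ≈ 1.55 mA

R_g‖R_L = 239.2 Ω; V_out = 21.1 × 239.2/1599 = 3.156 V.
I_L = V_out / R_L = 3.156 / 2.04 kΩ = 1.55 mA.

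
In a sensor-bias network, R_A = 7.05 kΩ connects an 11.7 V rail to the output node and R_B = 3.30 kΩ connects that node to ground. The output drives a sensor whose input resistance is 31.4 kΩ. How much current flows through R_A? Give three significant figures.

R_B‖R_L = 2.986 kΩ, so the source sees R_A + R_B‖R_L = 10.04 kΩ.
I = 11.7 V / 10.04 kΩ = 1.17 mA.

I ≈ 1.17 mA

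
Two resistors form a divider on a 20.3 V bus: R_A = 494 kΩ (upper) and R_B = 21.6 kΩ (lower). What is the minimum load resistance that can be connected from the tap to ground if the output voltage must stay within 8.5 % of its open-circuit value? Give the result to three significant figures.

Output resistance R_th = R_A‖R_B = (494 × 21.6)/515.6 = 20.70 kΩ.
The fractional drop is R_th/(R_th + R_L); requiring this ≤ 0.0850 gives R_L ≥ R_th(1/0.0850 − 1) = 20.70 × 10.76 = 223 kΩ.

R_L(min) ≈ 223 kΩ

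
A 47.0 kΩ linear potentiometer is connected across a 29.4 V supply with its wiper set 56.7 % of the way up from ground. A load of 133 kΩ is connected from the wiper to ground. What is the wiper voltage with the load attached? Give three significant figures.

V ≈ 15.3 V

The wiper splits the pot into (1−α)R = 20.35 kΩ above and αR = 26.65 kΩ below.
Lower section ‖ load = 22.20 kΩ.
V_wiper = 29.4 × 22.20/(20.35 + 22.20) = 15.3 V.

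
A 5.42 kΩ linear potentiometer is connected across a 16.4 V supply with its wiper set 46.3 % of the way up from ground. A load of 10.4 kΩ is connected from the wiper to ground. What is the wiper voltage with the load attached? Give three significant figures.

V ≈ 6.72 V

The wiper splits the pot into (1−α)R = 2.911 kΩ above and αR = 2.509 kΩ below.
Lower section ‖ load = 2.022 kΩ.
V_wiper = 16.4 × 2.022/(2.911 + 2.022) = 6.72 V.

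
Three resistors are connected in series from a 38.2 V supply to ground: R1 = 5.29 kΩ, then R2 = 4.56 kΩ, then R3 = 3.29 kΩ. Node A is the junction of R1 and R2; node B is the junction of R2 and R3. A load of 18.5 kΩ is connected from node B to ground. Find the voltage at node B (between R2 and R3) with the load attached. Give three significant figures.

At node B, R3 is in parallel with the load: R3‖R_L = 2.793 kΩ.
Below node A the resistance is R2 + (R3‖R_L) = 7.353 kΩ, so V_A = 38.2 × 7.353/12.64 = 22.22 V.
Then V_B = V_A × (R3‖R_L)/(R2 + R3‖R_L) = 22.22 × 2.793/7.353 = 8.44 V.

V ≈ 8.44 V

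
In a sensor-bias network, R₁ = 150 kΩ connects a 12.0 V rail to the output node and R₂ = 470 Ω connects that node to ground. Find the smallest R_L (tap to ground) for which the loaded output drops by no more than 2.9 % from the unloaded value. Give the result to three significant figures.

Output resistance R_th = R₁‖R₂ = (150000 × 470)/150500 = 468.5 Ω.
The fractional drop is R_th/(R_th + R_L); requiring this ≤ 0.0290 gives R_L ≥ R_th(1/0.0290 − 1) = 468.5 × 33.48 = 15.7 kΩ.

R_L(min) ≈ 15.7 kΩ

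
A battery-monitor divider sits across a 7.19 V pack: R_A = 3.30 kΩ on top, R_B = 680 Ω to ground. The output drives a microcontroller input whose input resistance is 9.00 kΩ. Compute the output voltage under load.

V_out ≈ 1.16 V

The load sits in parallel with R_B: R_B‖R_L = (680 × 9000) / (680 + 9000) = 632.2 Ω.
V_out = 7.19 × 632.2 / (3300 + 632.2) = 7.19 × 632.2/3932 = 1.16 V.
(Unloaded it would have been 1.23 V.)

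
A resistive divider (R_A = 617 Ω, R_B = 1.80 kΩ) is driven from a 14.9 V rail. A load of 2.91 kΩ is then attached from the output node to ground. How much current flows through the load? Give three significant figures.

I_L ≈ 3.29 mA

R_B‖R_L = 1112 Ω; V_out = 14.9 × 1112/1729 = 9.583 V.
I_L = V_out / R_L = 9.583 / 2.91 kΩ = 3.29 mA.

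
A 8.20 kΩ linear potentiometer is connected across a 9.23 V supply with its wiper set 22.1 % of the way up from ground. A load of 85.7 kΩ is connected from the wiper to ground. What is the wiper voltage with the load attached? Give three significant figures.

V ≈ 2.01 V

The wiper splits the pot into (1−α)R = 6.388 kΩ above and αR = 1.812 kΩ below.
Lower section ‖ load = 1.775 kΩ.
V_wiper = 9.23 × 1.775/(6.388 + 1.775) = 2.01 V.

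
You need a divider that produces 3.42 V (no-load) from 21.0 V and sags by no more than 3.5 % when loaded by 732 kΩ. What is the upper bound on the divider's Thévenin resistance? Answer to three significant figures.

Loading drop = R_th/(R_th + R_L) ≤ 0.0350, so R_th ≤ R_L · ε/(1−ε) = 732 kΩ × 0.0350/0.9650 = 26.5 kΩ.
(Any R1, R2 with R2/(R1+R2) = 0.163 and R1‖R2 ≤ 26.5 kΩ will meet the spec.)

R_th ≤ 26.5 kΩ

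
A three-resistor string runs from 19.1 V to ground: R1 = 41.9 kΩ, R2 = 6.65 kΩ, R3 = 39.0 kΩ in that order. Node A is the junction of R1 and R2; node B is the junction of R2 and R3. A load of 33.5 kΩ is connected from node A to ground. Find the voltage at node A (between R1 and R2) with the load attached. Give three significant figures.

V ≈ 6.03 V

Below node A the series string R2+R3 = 45.65 kΩ sits in parallel with the 33.5 kΩ load: 19.32 kΩ.
V_A = 19.1 × 19.32/(41.9 + 19.32) = 6.03 V.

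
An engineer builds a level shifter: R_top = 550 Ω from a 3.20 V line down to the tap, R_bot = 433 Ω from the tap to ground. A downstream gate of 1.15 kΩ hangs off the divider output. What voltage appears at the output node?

V_out ≈ 1.16 V

The load sits in parallel with R_bot: R_bot‖R_L = (433 × 1150) / (433 + 1150) = 314.6 Ω.
V_out = 3.20 × 314.6 / (550 + 314.6) = 3.20 × 314.6/864.6 = 1.16 V.
(Unloaded it would have been 1.41 V.)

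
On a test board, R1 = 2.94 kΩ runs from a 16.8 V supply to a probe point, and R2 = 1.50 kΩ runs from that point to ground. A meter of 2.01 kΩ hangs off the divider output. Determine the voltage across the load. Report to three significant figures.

The load sits in parallel with R2: R2‖R_L = (1.50 × 2.01) / (1.50 + 2.01) = 0.8590 kΩ.
V_out = 16.8 × 0.8590 / (2.94 + 0.8590) = 16.8 × 0.8590/3.799 = 3.80 V.

V_out ≈ 3.80 V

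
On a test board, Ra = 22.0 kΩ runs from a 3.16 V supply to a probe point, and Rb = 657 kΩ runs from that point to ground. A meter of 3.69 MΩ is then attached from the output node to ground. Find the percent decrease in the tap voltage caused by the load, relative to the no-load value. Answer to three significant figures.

The divider's output (Thévenin) resistance is Ra‖Rb = 21.29 kΩ.
Fractional drop under load = R_th/(R_th + R_L) = 21.29 / (21.29 + 3690) = 0.005736.
So the output falls by 0.574 %.

0.574 %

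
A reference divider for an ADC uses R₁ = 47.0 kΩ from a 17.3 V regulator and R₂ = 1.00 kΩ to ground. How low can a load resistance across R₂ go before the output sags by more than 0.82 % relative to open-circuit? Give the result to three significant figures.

R_L(min) ≈ 118 kΩ

Output resistance R_th = R₁‖R₂ = (47000 × 1000)/48000 = 979.2 Ω.
The fractional drop is R_th/(R_th + R_L); requiring this ≤ 0.00820 gives R_L ≥ R_th(1/0.00820 − 1) = 979.2 × 121.0 = 118 kΩ.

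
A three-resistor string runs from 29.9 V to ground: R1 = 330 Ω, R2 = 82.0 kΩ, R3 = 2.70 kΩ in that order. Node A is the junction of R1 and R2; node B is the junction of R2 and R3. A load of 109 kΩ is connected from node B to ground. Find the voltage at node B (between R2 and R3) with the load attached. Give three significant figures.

V ≈ 0.927 V

At node B, R3 is in parallel with the load: R3‖R_L = 2635 Ω.
Below node A the resistance is R2 + (R3‖R_L) = 84630 Ω, so V_A = 29.9 × 84630/84960 = 29.78 V.
Then V_B = V_A × (R3‖R_L)/(R2 + R3‖R_L) = 29.78 × 2635/84630 = 0.927 V.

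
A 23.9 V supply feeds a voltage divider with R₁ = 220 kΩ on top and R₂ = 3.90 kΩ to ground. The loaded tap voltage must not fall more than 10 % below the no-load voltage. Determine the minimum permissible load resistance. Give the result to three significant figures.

Output resistance R_th = R₁‖R₂ = (220 × 3.90)/223.9 = 3.832 kΩ.
The fractional drop is R_th/(R_th + R_L); requiring this ≤ 0.100 gives R_L ≥ R_th(1/0.100 − 1) = 3.832 × 9.000 = 34.5 kΩ.

R_L(min) ≈ 34.5 kΩ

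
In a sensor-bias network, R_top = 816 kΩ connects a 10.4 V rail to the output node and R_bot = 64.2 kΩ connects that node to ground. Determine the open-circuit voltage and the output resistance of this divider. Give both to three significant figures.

V_th = 0.759 V, R_th = 59.5 kΩ

V_th is the open-circuit tap voltage: 10.4 × 64.2/(816 + 64.2) = 0.759 V.
With the supply zeroed, R_top and R_bot appear in parallel from the tap: R_th = R_top‖R_bot = (816 × 64.2)/880.2 = 59.5 kΩ.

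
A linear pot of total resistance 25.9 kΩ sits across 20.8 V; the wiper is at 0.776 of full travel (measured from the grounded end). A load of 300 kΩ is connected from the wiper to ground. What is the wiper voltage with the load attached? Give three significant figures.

The wiper splits the pot into (1−α)R = 5.802 kΩ above and αR = 20.10 kΩ below.
Lower section ‖ load = 18.84 kΩ.
V_wiper = 20.8 × 18.84/(5.802 + 18.84) = 15.9 V.

V ≈ 15.9 V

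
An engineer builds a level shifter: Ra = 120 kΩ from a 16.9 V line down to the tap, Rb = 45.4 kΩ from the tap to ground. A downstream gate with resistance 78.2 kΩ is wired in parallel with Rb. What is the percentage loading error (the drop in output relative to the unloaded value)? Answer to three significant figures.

The divider's output (Thévenin) resistance is Ra‖Rb = 32.94 kΩ.
Fractional drop under load = R_th/(R_th + R_L) = 32.94 / (32.94 + 78.2) = 0.2964.
So the output falls by 29.6 %.

29.6 %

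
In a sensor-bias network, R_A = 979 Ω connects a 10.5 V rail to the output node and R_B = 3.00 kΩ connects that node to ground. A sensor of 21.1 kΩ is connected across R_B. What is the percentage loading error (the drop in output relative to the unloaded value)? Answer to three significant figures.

3.38 %

The divider's output (Thévenin) resistance is R_A‖R_B = 738.1 Ω.
Fractional drop under load = R_th/(R_th + R_L) = 738.1 / (738.1 + 21100) = 0.03380.
So the output falls by 3.38 %.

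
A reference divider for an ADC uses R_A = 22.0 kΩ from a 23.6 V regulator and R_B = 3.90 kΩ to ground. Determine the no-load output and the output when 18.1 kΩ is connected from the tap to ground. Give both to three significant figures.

Open-circuit: V = 23.6 × 3.90/(22.0 + 3.90) = 3.55 V.
With the load, R_B becomes R_B‖R_L = 3.209 kΩ, so V = 23.6 × 3.209/25.21 = 3.00 V.

Unloaded: 3.55 V; loaded: 3.00 V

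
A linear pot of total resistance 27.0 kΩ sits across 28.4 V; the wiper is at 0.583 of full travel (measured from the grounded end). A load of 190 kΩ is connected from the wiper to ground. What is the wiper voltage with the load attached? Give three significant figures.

The wiper splits the pot into (1−α)R = 11.26 kΩ above and αR = 15.74 kΩ below.
Lower section ‖ load = 14.54 kΩ.
V_wiper = 28.4 × 14.54/(11.26 + 14.54) = 16.0 V.

V ≈ 16.0 V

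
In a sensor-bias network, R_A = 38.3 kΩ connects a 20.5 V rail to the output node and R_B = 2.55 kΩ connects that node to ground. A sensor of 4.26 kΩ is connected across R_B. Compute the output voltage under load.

The load sits in parallel with R_B: R_B‖R_L = (2.55 × 4.26) / (2.55 + 4.26) = 1.595 kΩ.
V_out = 20.5 × 1.595 / (38.3 + 1.595) = 20.5 × 1.595/39.90 = 0.820 V.

V_out ≈ 0.820 V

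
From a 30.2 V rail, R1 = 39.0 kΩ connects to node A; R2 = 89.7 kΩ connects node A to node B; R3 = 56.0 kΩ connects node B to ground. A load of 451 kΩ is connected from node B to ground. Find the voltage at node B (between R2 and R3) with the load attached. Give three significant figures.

At node B, R3 is in parallel with the load: R3‖R_L = 49.81 kΩ.
Below node A the resistance is R2 + (R3‖R_L) = 139.5 kΩ, so V_A = 30.2 × 139.5/178.5 = 23.60 V.
Then V_B = V_A × (R3‖R_L)/(R2 + R3‖R_L) = 23.60 × 49.81/139.5 = 8.43 V.

V ≈ 8.43 V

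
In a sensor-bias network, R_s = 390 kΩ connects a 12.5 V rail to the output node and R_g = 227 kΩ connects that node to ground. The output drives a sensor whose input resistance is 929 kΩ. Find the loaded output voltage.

V_out ≈ 3.98 V

The load sits in parallel with R_g: R_g‖R_L = (227 × 929) / (227 + 929) = 182.4 kΩ.
V_out = 12.5 × 182.4 / (390 + 182.4) = 12.5 × 182.4/572.4 = 3.98 V.
(Unloaded it would have been 4.60 V.)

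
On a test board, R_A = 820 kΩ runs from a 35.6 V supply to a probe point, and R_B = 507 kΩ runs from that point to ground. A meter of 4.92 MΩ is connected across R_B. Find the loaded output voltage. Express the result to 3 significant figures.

V_out ≈ 12.8 V

The load sits in parallel with R_B: R_B‖R_L = (507 × 4920) / (507 + 4920) = 459.6 kΩ.
V_out = 35.6 × 459.6 / (820 + 459.6) = 35.6 × 459.6/1280 = 12.8 V.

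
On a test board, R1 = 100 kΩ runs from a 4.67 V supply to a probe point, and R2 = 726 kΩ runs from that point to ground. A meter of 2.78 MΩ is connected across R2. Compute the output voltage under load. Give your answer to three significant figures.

V_out ≈ 3.98 V

The load sits in parallel with R2: R2‖R_L = (726 × 2780) / (726 + 2780) = 575.7 kΩ.
V_out = 4.67 × 575.7 / (100 + 575.7) = 4.67 × 575.7/675.7 = 3.98 V.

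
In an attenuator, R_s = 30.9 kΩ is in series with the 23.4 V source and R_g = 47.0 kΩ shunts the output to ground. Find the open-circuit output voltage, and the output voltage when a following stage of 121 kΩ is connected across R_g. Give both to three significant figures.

Open-circuit: V = 23.4 × 47.0/(30.9 + 47.0) = 14.1 V.
With the load, R_g becomes R_g‖R_L = 33.85 kΩ, so V = 23.4 × 33.85/64.75 = 12.2 V.

Unloaded: 14.1 V; loaded: 12.2 V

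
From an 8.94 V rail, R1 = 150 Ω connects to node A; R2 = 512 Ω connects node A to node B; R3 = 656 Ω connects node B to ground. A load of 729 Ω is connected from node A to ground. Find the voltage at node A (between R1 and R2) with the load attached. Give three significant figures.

Below node A the series string R2+R3 = 1168 Ω sits in parallel with the 729 Ω load: 448.9 Ω.
V_A = 8.94 × 448.9/(150 + 448.9) = 6.70 V.

V ≈ 6.70 V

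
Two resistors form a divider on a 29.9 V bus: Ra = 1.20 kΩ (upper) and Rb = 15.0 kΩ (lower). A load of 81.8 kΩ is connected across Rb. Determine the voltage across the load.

V_out ≈ 27.3 V

The load sits in parallel with Rb: Rb‖R_L = (15.0 × 81.8) / (15.0 + 81.8) = 12.68 kΩ.
V_out = 29.9 × 12.68 / (1.20 + 12.68) = 29.9 × 12.68/13.88 = 27.3 V.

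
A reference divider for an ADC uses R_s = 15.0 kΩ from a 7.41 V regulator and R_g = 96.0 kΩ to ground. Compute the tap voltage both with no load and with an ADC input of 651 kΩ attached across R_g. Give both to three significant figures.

Open-circuit: V = 7.41 × 96.0/(15.0 + 96.0) = 6.41 V.
With the load, R_g becomes R_g‖R_L = 83.66 kΩ, so V = 7.41 × 83.66/98.66 = 6.28 V.

Unloaded: 6.41 V; loaded: 6.28 V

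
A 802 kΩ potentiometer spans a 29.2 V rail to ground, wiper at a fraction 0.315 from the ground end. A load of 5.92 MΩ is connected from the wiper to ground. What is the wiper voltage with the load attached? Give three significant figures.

The wiper splits the pot into (1−α)R = 549.4 kΩ above and αR = 252.6 kΩ below.
Lower section ‖ load = 242.3 kΩ.
V_wiper = 29.2 × 242.3/(549.4 + 242.3) = 8.94 V.

V ≈ 8.94 V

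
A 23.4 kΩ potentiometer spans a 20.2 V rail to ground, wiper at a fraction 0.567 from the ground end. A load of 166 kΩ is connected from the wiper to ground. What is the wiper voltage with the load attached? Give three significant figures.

The wiper splits the pot into (1−α)R = 10.13 kΩ above and αR = 13.27 kΩ below.
Lower section ‖ load = 12.29 kΩ.
V_wiper = 20.2 × 12.29/(10.13 + 12.29) = 11.1 V.

V ≈ 11.1 V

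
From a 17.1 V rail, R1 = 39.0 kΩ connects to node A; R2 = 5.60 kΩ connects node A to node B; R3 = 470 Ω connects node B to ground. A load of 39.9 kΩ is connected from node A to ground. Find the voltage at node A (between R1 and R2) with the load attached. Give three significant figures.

Below node A the series string R2+R3 = 6070 Ω sits in parallel with the 39900 Ω load: 5269 Ω.
V_A = 17.1 × 5269/(39000 + 5269) = 2.04 V.

V ≈ 2.04 V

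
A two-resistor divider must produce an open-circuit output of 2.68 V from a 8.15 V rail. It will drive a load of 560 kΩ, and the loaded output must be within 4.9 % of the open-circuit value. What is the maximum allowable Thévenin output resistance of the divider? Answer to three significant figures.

R_th ≤ 28.9 kΩ

Loading drop = R_th/(R_th + R_L) ≤ 0.0490, so R_th ≤ R_L · ε/(1−ε) = 560 kΩ × 0.0490/0.9510 = 28.9 kΩ.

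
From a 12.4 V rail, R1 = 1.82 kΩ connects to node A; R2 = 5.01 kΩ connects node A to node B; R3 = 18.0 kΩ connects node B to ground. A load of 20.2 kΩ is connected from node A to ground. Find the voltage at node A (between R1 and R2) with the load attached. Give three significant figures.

V ≈ 10.6 V

Below node A the series string R2+R3 = 23.01 kΩ sits in parallel with the 20.2 kΩ load: 10.76 kΩ.
V_A = 12.4 × 10.76/(1.82 + 10.76) = 10.6 V.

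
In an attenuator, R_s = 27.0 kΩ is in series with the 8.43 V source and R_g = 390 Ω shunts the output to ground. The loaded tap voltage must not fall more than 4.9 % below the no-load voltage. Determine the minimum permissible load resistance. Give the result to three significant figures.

Output resistance R_th = R_s‖R_g = (27000 × 390)/27390 = 384.4 Ω.
The fractional drop is R_th/(R_th + R_L); requiring this ≤ 0.0490 gives R_L ≥ R_th(1/0.0490 − 1) = 384.4 × 19.41 = 7.46 kΩ.

R_L(min) ≈ 7.46 kΩ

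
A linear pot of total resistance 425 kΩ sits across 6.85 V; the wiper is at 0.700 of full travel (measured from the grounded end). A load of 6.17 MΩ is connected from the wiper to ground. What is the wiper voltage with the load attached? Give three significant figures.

The wiper splits the pot into (1−α)R = 127.5 kΩ above and αR = 297.5 kΩ below.
Lower section ‖ load = 283.8 kΩ.
V_wiper = 6.85 × 283.8/(127.5 + 283.8) = 4.73 V.

V ≈ 4.73 V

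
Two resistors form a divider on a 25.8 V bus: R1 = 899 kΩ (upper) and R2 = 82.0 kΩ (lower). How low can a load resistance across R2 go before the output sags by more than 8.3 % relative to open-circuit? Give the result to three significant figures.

Output resistance R_th = R1‖R2 = (899 × 82.0)/981.0 = 75.15 kΩ.
The fractional drop is R_th/(R_th + R_L); requiring this ≤ 0.0830 gives R_L ≥ R_th(1/0.0830 − 1) = 75.15 × 11.05 = 830 kΩ.

R_L(min) ≈ 830 kΩ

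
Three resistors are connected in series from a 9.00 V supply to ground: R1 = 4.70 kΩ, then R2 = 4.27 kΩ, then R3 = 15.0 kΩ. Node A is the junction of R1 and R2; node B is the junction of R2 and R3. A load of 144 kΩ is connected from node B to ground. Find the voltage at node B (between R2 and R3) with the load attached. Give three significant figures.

V ≈ 5.42 V

At node B, R3 is in parallel with the load: R3‖R_L = 13.58 kΩ.
Below node A the resistance is R2 + (R3‖R_L) = 17.85 kΩ, so V_A = 9.00 × 17.85/22.55 = 7.125 V.
Then V_B = V_A × (R3‖R_L)/(R2 + R3‖R_L) = 7.125 × 13.58/17.85 = 5.42 V.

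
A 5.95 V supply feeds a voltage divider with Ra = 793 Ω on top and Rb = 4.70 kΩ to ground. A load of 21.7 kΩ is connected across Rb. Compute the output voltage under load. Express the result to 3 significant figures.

The load sits in parallel with Rb: Rb‖R_L = (4700 × 21700) / (4700 + 21700) = 3863 Ω.
V_out = 5.95 × 3863 / (793 + 3863) = 5.95 × 3863/4656 = 4.94 V.

V_out ≈ 4.94 V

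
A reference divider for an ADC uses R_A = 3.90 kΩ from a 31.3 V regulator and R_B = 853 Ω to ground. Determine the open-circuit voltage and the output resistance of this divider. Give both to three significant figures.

V_th = 5.62 V, R_th = 700 Ω

V_th is the open-circuit tap voltage: 31.3 × 853/(3900 + 853) = 5.62 V.
With the supply zeroed, R_A and R_B appear in parallel from the tap: R_th = R_A‖R_B = (3900 × 853)/4753 = 700 Ω.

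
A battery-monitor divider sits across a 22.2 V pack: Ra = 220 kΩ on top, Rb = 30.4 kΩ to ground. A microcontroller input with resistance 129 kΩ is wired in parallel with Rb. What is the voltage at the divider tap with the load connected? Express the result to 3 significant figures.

The load sits in parallel with Rb: Rb‖R_L = (30.4 × 129) / (30.4 + 129) = 24.60 kΩ.
V_out = 22.2 × 24.60 / (220 + 24.60) = 22.2 × 24.60/244.6 = 2.23 V.

V_out ≈ 2.23 V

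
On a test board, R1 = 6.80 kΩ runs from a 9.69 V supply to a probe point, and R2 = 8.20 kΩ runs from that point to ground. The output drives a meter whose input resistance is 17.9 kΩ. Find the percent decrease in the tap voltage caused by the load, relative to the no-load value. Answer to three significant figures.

17.2 %

The divider's output (Thévenin) resistance is R1‖R2 = 3.717 kΩ.
Fractional drop under load = R_th/(R_th + R_L) = 3.717 / (3.717 + 17.9) = 0.1720.
So the output falls by 17.2 %.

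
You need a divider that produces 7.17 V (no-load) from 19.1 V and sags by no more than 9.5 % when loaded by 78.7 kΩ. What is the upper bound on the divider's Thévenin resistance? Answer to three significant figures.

Loading drop = R_th/(R_th + R_L) ≤ 0.0950, so R_th ≤ R_L · ε/(1−ε) = 78.7 kΩ × 0.0950/0.9050 = 8.26 kΩ.
(Any R1, R2 with R2/(R1+R2) = 0.375 and R1‖R2 ≤ 8.26 kΩ will meet the spec.)

R_th ≤ 8.26 kΩ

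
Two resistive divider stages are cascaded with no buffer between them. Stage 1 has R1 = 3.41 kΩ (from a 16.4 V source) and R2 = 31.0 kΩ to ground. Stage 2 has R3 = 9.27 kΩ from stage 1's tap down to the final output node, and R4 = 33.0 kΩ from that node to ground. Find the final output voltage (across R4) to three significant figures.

V_out ≈ 10.8 V

Stage 2 presents R3+R4 = 42.27 kΩ as a load on stage 1's tap.
Stage 1's lower leg becomes R2‖(R3+R4) = 17.88 kΩ, so V_mid = 16.4 × 17.88/21.29 = 13.77 V.
Stage 2 is itself unloaded: V_out = V_mid × R4/(R3+R4) = 13.77 × 33.0/42.27 = 10.8 V.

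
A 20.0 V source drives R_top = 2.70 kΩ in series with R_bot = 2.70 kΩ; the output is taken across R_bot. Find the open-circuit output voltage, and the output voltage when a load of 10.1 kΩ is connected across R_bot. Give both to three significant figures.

Unloaded: 10.0 V; loaded: 8.82 V

Open-circuit: V = 20.0 × 2.70/(2.70 + 2.70) = 10.0 V.
With the load, R_bot becomes R_bot‖R_L = 2.130 kΩ, so V = 20.0 × 2.130/4.830 = 8.82 V.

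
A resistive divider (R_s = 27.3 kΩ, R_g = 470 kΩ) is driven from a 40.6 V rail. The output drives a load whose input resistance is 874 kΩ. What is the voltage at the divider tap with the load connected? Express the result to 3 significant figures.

V_out ≈ 37.3 V

The load sits in parallel with R_g: R_g‖R_L = (470 × 874) / (470 + 874) = 305.6 kΩ.
V_out = 40.6 × 305.6 / (27.3 + 305.6) = 40.6 × 305.6/332.9 = 37.3 V.
(Unloaded it would have been 38.4 V.)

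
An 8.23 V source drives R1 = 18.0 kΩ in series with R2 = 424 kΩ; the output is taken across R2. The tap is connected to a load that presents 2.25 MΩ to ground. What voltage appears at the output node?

V_out ≈ 7.83 V

The load sits in parallel with R2: R2‖R_L = (424 × 2250) / (424 + 2250) = 356.8 kΩ.
V_out = 8.23 × 356.8 / (18.0 + 356.8) = 8.23 × 356.8/374.8 = 7.83 V.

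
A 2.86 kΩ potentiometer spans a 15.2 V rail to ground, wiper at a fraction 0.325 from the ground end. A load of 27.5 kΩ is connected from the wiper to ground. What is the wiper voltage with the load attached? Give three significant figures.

V ≈ 4.83 V

The wiper splits the pot into (1−α)R = 1931 Ω above and αR = 929.5 Ω below.
Lower section ‖ load = 899.1 Ω.
V_wiper = 15.2 × 899.1/(1931 + 899.1) = 4.83 V.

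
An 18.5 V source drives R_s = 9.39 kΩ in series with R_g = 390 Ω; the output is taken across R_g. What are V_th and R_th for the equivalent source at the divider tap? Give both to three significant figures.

V_th is the open-circuit tap voltage: 18.5 × 390/(9390 + 390) = 0.738 V.
With the supply zeroed, R_s and R_g appear in parallel from the tap: R_th = R_s‖R_g = (9390 × 390)/9780 = 374 Ω.

V_th = 0.738 V, R_th = 374 Ω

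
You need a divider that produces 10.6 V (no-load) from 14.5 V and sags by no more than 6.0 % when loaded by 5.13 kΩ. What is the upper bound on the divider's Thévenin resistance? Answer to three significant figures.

R_th ≤ 327 Ω

Loading drop = R_th/(R_th + R_L) ≤ 0.0600, so R_th ≤ R_L · ε/(1−ε) = 5.13 kΩ × 0.0600/0.9400 = 327 Ω.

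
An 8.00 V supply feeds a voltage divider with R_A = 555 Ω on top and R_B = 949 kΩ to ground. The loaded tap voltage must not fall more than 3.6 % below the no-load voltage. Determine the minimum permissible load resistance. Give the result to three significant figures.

R_L(min) ≈ 14.9 kΩ

Output resistance R_th = R_A‖R_B = (555 × 949000)/949600 = 554.7 Ω.
The fractional drop is R_th/(R_th + R_L); requiring this ≤ 0.0360 gives R_L ≥ R_th(1/0.0360 − 1) = 554.7 × 26.78 = 14.9 kΩ.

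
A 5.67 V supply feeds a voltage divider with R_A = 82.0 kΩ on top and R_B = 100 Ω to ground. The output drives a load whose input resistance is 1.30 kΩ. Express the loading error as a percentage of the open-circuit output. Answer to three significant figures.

The divider's output (Thévenin) resistance is R_A‖R_B = 99.88 Ω.
Fractional drop under load = R_th/(R_th + R_L) = 99.88 / (99.88 + 1300) = 0.07135.
So the output falls by 7.13 %.

7.13 %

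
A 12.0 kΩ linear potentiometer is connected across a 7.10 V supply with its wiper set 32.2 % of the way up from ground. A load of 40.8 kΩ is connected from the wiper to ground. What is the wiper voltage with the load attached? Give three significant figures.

V ≈ 2.15 V

The wiper splits the pot into (1−α)R = 8.136 kΩ above and αR = 3.864 kΩ below.
Lower section ‖ load = 3.530 kΩ.
V_wiper = 7.10 × 3.530/(8.136 + 3.530) = 2.15 V.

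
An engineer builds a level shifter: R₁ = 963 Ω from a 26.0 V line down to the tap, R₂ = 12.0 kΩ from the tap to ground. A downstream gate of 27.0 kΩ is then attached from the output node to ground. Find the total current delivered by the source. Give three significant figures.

I ≈ 2.80 mA

R₂‖R_L = 8308 Ω, so the source sees R₁ + R₂‖R_L = 9271 Ω.
I = 26.0 V / 9271 Ω = 2.80 mA.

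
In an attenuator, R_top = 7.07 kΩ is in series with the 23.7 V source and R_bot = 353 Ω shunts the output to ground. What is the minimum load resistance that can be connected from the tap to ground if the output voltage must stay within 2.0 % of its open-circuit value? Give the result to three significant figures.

Output resistance R_th = R_top‖R_bot = (7070 × 353)/7423 = 336.2 Ω.
The fractional drop is R_th/(R_th + R_L); requiring this ≤ 0.0200 gives R_L ≥ R_th(1/0.0200 − 1) = 336.2 × 49.00 = 16.5 kΩ.

R_L(min) ≈ 16.5 kΩ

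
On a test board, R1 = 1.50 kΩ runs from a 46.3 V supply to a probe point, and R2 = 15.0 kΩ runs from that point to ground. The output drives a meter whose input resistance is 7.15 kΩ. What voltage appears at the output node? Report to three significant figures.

V_out ≈ 35.3 V

The load sits in parallel with R2: R2‖R_L = (15.0 × 7.15) / (15.0 + 7.15) = 4.842 kΩ.
V_out = 46.3 × 4.842 / (1.50 + 4.842) = 46.3 × 4.842/6.342 = 35.3 V.
(Unloaded it would have been 42.1 V.)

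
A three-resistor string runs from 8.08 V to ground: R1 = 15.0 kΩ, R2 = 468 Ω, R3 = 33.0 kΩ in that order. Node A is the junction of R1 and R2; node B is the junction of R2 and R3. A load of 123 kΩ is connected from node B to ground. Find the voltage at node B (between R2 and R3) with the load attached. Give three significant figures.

At node B, R3 is in parallel with the load: R3‖R_L = 26020 Ω.
Below node A the resistance is R2 + (R3‖R_L) = 26490 Ω, so V_A = 8.08 × 26490/41490 = 5.159 V.
Then V_B = V_A × (R3‖R_L)/(R2 + R3‖R_L) = 5.159 × 26020/26490 = 5.07 V.

V ≈ 5.07 V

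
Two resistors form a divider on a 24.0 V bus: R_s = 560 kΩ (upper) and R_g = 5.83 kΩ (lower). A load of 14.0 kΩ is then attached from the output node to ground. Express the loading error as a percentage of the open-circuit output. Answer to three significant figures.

The divider's output (Thévenin) resistance is R_s‖R_g = 5.770 kΩ.
Fractional drop under load = R_th/(R_th + R_L) = 5.770 / (5.770 + 14.0) = 0.2919.
So the output falls by 29.2 %.

29.2 %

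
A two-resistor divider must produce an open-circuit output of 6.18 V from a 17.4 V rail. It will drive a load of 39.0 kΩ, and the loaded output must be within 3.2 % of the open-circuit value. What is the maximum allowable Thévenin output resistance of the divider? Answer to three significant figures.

Loading drop = R_th/(R_th + R_L) ≤ 0.0320, so R_th ≤ R_L · ε/(1−ε) = 39.0 kΩ × 0.0320/0.9680 = 1.29 kΩ.
(Any R1, R2 with R2/(R1+R2) = 0.355 and R1‖R2 ≤ 1.29 kΩ will meet the spec.)

R_th ≤ 1.29 kΩ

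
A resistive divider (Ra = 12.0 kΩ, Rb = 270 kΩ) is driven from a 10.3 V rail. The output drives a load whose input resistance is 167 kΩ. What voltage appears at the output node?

V_out ≈ 9.23 V

The load sits in parallel with Rb: Rb‖R_L = (270 × 167) / (270 + 167) = 103.2 kΩ.
V_out = 10.3 × 103.2 / (12.0 + 103.2) = 10.3 × 103.2/115.2 = 9.23 V.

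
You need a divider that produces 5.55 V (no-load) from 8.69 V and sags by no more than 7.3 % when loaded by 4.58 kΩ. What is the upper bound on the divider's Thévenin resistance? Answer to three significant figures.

Loading drop = R_th/(R_th + R_L) ≤ 0.0730, so R_th ≤ R_L · ε/(1−ε) = 4.58 kΩ × 0.0730/0.9270 = 361 Ω.
(Any R1, R2 with R2/(R1+R2) = 0.639 and R1‖R2 ≤ 361 Ω will meet the spec.)

R_th ≤ 361 Ω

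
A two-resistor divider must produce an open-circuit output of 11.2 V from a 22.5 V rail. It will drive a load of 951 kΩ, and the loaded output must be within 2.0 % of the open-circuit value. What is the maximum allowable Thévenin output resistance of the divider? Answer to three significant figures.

Loading drop = R_th/(R_th + R_L) ≤ 0.0200, so R_th ≤ R_L · ε/(1−ε) = 951 kΩ × 0.0200/0.9800 = 19.4 kΩ.
(Any R1, R2 with R2/(R1+R2) = 0.498 and R1‖R2 ≤ 19.4 kΩ will meet the spec.)

R_th ≤ 19.4 kΩ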